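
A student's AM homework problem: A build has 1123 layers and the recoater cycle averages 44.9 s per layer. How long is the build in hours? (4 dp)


t = 1123 * 44.9 / 3600 = 14.0063 hrs


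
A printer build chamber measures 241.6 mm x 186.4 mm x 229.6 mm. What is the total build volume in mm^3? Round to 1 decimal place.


V = 241.6 * 186.4 * 229.6 = 10339861.5 mm^3


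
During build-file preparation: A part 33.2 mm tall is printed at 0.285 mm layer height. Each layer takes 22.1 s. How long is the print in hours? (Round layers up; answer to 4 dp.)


Layers = ceil(33.2/0.285) = 117
t = 117 * 22.1 / 3600 = 0.7183 hrs


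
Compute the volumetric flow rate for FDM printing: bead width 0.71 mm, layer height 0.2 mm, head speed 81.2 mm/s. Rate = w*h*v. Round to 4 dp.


Rate = 0.71 * 0.2 * 81.2 = 11.5304 mm^3/s


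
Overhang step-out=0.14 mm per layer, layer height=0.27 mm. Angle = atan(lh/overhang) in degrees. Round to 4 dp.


angle = atan(0.27/0.14) = 62.5924 degrees


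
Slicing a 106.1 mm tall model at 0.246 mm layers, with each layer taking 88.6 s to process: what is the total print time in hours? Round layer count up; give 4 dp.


Layers = ceil(106.1/0.246) = 432
t = 432 * 88.6 / 3600 = 10.632 hrs


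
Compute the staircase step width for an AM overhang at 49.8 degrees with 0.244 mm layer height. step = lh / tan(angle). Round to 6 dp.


step = 0.244 / tan(49.8) = 0.206196 mm


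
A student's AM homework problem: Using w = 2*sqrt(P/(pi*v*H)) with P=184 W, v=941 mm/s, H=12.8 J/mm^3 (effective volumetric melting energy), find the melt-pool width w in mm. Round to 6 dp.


w = 2*sqrt(184/(pi*941*12.8)) = 0.139465 mm


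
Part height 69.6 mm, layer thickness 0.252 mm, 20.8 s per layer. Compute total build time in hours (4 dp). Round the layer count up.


Layers = ceil(69.6/0.252) = 277
t = 277 * 20.8 / 3600 = 1.6004 hrs


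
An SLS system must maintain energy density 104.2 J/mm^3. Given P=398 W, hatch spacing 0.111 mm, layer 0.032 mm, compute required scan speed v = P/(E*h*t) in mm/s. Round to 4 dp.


v = 398 / (104.2*0.111*0.032) = 1075.3316 mm/s


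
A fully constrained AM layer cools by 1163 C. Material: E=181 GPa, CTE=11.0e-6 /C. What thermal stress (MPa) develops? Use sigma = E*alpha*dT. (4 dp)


sigma = 181*1000 * 11.0e-6 * 1163 = 2315.533 MPa


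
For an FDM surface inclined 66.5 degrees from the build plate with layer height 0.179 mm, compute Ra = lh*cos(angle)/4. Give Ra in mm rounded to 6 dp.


Ra = 0.179 * cos(66.5) / 4 = 0.017844 mm


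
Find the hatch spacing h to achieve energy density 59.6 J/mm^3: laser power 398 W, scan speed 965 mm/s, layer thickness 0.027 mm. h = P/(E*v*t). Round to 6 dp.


h = 398 / (59.6*965*0.027) = 0.256298 mm


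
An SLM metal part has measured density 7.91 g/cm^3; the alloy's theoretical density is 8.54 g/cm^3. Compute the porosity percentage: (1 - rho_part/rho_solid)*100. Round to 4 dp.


Porosity = (1-7.91/8.54)*100 = 7.377 %


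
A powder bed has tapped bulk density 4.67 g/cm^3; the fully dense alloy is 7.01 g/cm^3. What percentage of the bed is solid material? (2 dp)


Packing = (4.67/7.01)*100 = 66.62 %


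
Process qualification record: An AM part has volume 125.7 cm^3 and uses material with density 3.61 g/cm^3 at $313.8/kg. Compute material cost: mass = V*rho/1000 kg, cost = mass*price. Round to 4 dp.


Mass = 125.7*3.61/1000 = 0.453777 kg
Cost = 0.453777 * 313.8 = 142.3952 $


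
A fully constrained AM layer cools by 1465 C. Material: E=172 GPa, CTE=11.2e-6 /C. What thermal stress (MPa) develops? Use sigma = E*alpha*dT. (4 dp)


sigma = 172*1000 * 11.2e-6 * 1465 = 2822.176 MPa


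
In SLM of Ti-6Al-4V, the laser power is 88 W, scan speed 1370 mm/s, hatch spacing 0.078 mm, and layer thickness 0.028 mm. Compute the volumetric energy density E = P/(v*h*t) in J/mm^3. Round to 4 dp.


E = 88 / (1370*0.078*0.028) = 29.411 J/mm^3


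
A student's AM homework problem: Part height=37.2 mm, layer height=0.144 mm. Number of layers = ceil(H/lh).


Layers = ceil(37.2/0.144) = 259


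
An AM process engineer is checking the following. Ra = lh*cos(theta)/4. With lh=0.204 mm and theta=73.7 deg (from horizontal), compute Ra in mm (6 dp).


Ra = 0.204 * cos(73.7) / 4 = 0.014314 mm


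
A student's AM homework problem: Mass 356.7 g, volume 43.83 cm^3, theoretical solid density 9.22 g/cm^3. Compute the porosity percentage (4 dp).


rho_part = 356.7 / 43.83 = 8.13826146 g/cm^3
Porosity = (1 - 8.13826146/9.22)*100 = 11.7325 %


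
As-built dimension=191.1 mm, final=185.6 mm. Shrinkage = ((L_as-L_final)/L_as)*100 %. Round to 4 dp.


Shrinkage = ((191.1-185.6)/191.1)*100 = 2.8781 %


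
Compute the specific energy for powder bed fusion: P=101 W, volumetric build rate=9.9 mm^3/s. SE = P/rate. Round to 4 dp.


SE = 101 / 9.9 = 10.202 J/mm^3


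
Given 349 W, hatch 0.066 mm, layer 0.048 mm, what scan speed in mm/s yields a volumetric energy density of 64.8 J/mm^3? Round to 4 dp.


v = 349 / (64.8*0.066*0.048) = 1700.0639 mm/s


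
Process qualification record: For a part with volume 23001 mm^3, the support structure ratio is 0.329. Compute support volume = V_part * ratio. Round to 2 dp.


V_support = 23001 * 0.329 = 7567.33 mm^3


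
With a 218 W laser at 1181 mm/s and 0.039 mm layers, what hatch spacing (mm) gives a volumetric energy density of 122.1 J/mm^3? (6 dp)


h = 218 / (122.1*1181*0.039) = 0.038764 mm


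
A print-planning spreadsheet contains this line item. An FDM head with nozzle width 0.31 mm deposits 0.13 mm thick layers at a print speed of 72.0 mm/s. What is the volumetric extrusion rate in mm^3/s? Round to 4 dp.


Rate = 0.31 * 0.13 * 72.0 = 2.9016 mm^3/s


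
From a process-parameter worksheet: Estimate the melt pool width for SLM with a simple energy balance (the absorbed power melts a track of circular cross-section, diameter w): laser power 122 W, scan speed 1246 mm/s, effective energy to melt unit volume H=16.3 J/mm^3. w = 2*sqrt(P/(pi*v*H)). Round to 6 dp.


w = 2*sqrt(122/(pi*1246*16.3)) = 0.087454 mm


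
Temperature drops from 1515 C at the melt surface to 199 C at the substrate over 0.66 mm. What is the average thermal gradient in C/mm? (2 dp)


G = (1515-199)/0.66 = 1993.94 C/mm


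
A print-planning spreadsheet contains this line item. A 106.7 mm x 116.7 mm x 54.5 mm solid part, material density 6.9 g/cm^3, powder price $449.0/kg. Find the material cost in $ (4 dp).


V = 106.7 * 116.7 * 54.5 = 678628.005 mm^3 = 678.628005 cm^3
Mass = 678.628005 * 6.9 / 1000 = 4.68253323 kg
Cost = 4.68253323 * 449.0 = 2102.4574 $


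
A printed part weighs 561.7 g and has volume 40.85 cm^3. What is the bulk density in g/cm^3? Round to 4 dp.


rho = 561.7 / 40.85 = 13.7503 g/cm^3


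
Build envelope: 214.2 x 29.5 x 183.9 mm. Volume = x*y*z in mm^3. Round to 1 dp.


V = 214.2 * 29.5 * 183.9 = 1162045.7 mm^3


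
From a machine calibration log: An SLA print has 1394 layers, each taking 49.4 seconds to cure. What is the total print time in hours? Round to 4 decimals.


t = 1394 * 49.4 / 3600 = 19.1288 hrs


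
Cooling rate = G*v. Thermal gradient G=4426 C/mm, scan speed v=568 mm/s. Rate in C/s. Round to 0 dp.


CR = 4426 * 568 = 2513968 C/s


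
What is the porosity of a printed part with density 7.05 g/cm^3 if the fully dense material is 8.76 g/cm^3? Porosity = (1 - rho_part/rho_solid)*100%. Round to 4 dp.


Porosity = (1-7.05/8.76)*100 = 19.5205 %


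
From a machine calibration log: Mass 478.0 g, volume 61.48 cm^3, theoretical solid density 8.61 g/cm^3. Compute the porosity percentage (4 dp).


rho_part = 478.0 / 61.48 = 7.77488614 g/cm^3
Porosity = (1 - 7.77488614/8.61)*100 = 9.6993 %


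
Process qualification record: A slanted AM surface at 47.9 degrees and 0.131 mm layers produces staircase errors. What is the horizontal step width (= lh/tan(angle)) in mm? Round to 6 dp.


step = 0.131 / tan(47.9) = 0.118368 mm


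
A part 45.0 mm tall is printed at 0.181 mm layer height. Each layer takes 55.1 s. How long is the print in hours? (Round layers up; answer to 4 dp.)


Layers = ceil(45.0/0.181) = 249
t = 249 * 55.1 / 3600 = 3.8111 hrs


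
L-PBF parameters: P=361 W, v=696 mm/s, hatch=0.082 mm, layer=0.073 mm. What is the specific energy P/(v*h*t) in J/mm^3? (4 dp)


Build rate = 696 * 0.082 * 0.073 = 4.166256 mm^3/s
SE = 361 / 4.166256 = 86.6485 J/mm^3


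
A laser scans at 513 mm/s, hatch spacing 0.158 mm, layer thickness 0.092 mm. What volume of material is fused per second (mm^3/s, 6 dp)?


Rate = 513 * 0.158 * 0.092 = 7.456968 mm^3/s


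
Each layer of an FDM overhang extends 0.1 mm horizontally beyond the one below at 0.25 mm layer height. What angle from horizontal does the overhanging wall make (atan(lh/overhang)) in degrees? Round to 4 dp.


angle = atan(0.25/0.1) = 68.1986 degrees


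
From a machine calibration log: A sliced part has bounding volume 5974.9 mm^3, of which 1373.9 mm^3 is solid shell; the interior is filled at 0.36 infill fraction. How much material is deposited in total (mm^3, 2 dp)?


V_infill = (5974.9 - 1373.9) * 0.36 = 1656.36
V_total = 1373.9 + 1656.36 = 3030.26 mm^3


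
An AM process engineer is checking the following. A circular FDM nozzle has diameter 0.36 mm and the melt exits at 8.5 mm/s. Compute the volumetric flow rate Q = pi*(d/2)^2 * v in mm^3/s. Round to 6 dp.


A = pi*(0.36/2)^2 = 0.1017876 mm^2
Q = 0.1017876 * 8.5 = 0.865195 mm^3/s


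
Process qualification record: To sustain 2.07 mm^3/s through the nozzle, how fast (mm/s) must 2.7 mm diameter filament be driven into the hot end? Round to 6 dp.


A = pi*(2.7/2)^2 = 5.725553
v = 2.07 / 5.725553 = 0.361537 mm/s


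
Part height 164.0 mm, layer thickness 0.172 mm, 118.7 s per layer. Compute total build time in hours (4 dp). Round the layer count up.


Layers = ceil(164.0/0.172) = 954
t = 954 * 118.7 / 3600 = 31.4555 hrs


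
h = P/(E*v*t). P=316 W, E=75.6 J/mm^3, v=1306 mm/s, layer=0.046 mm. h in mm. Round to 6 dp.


h = 316 / (75.6*1306*0.046) = 0.069577 mm


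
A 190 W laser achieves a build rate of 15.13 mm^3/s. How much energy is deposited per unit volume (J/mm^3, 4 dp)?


SE = 190 / 15.13 = 12.5578 J/mm^3


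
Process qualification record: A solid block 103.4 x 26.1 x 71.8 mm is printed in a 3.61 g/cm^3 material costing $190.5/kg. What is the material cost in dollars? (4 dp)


V = 103.4 * 26.1 * 71.8 = 193769.532 mm^3 = 193.769532 cm^3
Mass = 193.769532 * 3.61 / 1000 = 0.69950801 kg
Cost = 0.69950801 * 190.5 = 133.2563 $


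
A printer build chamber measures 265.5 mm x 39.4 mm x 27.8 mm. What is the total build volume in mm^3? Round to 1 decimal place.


V = 265.5 * 39.4 * 27.8 = 290807.5 mm^3


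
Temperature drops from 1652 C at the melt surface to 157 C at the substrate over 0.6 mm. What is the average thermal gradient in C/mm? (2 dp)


G = (1652-157)/0.6 = 2491.67 C/mm


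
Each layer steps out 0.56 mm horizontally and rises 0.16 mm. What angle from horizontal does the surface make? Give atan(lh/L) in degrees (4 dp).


angle = atan(0.16/0.56) = 15.9454 degrees


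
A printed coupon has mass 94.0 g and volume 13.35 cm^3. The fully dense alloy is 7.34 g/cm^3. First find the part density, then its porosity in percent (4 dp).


rho_part = 94.0 / 13.35 = 7.0411985 g/cm^3
Porosity = (1 - 7.0411985/7.34)*100 = 4.0709 %


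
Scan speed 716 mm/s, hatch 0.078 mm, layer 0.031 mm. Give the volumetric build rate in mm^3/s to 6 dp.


Rate = 716 * 0.078 * 0.031 = 1.731288 mm^3/s


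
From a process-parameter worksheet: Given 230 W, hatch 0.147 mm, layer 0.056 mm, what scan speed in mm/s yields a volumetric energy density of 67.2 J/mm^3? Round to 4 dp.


v = 230 / (67.2*0.147*0.056) = 415.77 mm/s


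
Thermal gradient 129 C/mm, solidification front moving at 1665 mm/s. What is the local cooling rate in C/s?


CR = 129 * 1665 = 214785 C/s


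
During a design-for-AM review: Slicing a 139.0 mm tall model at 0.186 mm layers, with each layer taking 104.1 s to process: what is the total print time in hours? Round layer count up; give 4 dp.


Layers = ceil(139.0/0.186) = 748
t = 748 * 104.1 / 3600 = 21.6297 hrs


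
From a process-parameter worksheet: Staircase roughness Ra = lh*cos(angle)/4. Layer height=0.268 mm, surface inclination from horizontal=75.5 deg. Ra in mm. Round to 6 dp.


Ra = 0.268 * cos(75.5) / 4 = 0.016775 mm


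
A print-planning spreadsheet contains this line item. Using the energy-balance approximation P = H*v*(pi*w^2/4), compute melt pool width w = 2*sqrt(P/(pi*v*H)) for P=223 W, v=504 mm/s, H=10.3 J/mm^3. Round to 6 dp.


w = 2*sqrt(223/(pi*504*10.3)) = 0.23387 mm


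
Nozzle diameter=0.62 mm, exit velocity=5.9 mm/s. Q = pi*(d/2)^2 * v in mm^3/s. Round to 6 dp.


A = pi*(0.62/2)^2 = 0.30190705 mm^2
Q = 0.30190705 * 5.9 = 1.781252 mm^3/s


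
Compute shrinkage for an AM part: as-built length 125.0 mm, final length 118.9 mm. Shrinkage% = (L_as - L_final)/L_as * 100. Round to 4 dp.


Shrinkage = ((125.0-118.9)/125.0)*100 = 4.88 %


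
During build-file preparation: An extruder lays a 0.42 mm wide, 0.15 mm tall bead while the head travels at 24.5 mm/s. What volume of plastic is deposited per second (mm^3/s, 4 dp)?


Rate = 0.42 * 0.15 * 24.5 = 1.5435 mm^3/s


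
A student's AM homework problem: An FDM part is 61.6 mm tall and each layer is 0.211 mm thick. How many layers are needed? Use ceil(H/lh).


Layers = ceil(61.6/0.211) = 292


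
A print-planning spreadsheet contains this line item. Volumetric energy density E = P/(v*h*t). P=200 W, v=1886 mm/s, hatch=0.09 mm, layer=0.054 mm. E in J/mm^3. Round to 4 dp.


E = 200 / (1886*0.09*0.054) = 21.8199 J/mm^3


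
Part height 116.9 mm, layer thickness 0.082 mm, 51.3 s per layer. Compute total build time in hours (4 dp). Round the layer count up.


Layers = ceil(116.9/0.082) = 1426
t = 1426 * 51.3 / 3600 = 20.3205 hrs


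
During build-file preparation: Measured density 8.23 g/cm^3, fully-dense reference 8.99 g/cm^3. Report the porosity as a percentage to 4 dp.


Porosity = (1-8.23/8.99)*100 = 8.4538 %


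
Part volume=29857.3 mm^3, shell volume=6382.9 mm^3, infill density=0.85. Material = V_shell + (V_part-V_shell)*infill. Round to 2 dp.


V_infill = (29857.3 - 6382.9) * 0.85 = 19953.24
V_total = 6382.9 + 19953.24 = 26336.14 mm^3


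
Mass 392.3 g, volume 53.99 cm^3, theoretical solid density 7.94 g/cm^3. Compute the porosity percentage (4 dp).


rho_part = 392.3 / 53.99 = 7.2661604 g/cm^3
Porosity = (1 - 7.2661604/7.94)*100 = 8.4866 %


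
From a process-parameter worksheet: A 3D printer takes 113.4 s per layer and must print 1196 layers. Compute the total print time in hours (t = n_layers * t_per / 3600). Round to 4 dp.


t = 1196 * 113.4 / 3600 = 37.674 hrs


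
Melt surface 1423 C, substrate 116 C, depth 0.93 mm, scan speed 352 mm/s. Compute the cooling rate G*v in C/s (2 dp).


G = (1423-116)/0.93 = 1405.37634409 C/mm
CR = 1405.37634409 * 352 = 494692.47 C/s


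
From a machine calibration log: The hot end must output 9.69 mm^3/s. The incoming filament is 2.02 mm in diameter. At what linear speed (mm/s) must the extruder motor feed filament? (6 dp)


A = pi*(2.02/2)^2 = 3.204739
v = 9.69 / 3.204739 = 3.023647 mm/s


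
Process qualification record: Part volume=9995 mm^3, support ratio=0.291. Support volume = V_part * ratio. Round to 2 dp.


V_support = 9995 * 0.291 = 2908.55 mm^3


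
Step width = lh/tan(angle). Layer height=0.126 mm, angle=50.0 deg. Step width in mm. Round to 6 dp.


step = 0.126 / tan(50.0) = 0.105727 mm


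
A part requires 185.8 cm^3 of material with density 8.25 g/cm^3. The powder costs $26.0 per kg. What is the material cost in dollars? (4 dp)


Mass = 185.8*8.25/1000 = 1.53285 kg
Cost = 1.53285 * 26.0 = 39.8541 $


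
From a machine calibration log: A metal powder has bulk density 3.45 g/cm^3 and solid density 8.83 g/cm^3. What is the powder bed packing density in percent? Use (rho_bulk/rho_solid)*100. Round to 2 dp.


Packing = (3.45/8.83)*100 = 39.07 %


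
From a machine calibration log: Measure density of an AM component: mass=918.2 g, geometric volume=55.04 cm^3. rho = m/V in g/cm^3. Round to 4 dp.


rho = 918.2 / 55.04 = 16.6824 g/cm^3


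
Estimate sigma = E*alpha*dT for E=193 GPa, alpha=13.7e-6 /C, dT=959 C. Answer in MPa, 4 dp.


sigma = 193*1000 * 13.7e-6 * 959 = 2535.6919 MPa


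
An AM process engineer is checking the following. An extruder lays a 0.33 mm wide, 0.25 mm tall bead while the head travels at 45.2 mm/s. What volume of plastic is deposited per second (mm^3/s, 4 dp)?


Rate = 0.33 * 0.25 * 45.2 = 3.729 mm^3/s


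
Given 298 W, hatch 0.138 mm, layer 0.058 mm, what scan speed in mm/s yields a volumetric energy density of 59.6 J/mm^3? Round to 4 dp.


v = 298 / (59.6*0.138*0.058) = 624.6877 mm/s


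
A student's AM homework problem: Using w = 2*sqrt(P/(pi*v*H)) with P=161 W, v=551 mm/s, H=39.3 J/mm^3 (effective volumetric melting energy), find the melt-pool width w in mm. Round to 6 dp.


w = 2*sqrt(161/(pi*551*39.3)) = 0.097296 mm


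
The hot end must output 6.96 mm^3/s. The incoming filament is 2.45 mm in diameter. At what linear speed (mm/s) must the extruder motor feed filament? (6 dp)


A = pi*(2.45/2)^2 = 4.714352
v = 6.96 / 4.714352 = 1.476343 mm/s


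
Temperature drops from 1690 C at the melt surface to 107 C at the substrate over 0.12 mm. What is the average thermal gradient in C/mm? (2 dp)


G = (1690-107)/0.12 = 13191.67 C/mm


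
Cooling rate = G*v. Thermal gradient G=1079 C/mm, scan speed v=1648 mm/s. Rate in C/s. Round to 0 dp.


CR = 1079 * 1648 = 1778192 C/s


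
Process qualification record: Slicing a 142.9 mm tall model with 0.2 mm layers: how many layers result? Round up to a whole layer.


Layers = ceil(142.9/0.2) = 715


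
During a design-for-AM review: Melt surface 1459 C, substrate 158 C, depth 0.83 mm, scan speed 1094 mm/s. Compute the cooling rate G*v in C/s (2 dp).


G = (1459-158)/0.83 = 1567.46987952 C/mm
CR = 1567.46987952 * 1094 = 1714812.05 C/s


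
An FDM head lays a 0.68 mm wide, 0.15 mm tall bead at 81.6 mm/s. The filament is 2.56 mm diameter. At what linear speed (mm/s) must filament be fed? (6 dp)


Q = 0.68 * 0.15 * 81.6 = 8.3232 mm^3/s
A_fil = pi*(2.56/2)^2 = 5.1471854 mm^2
v_feed = 8.3232 / 5.1471854 = 1.617039 mm/s


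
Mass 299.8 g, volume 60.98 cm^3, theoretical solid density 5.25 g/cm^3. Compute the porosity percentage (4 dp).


rho_part = 299.8 / 60.98 = 4.91636602 g/cm^3
Porosity = (1 - 4.91636602/5.25)*100 = 6.3549 %


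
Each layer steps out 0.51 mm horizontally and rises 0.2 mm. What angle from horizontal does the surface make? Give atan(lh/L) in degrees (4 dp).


angle = atan(0.2/0.51) = 21.413 degrees


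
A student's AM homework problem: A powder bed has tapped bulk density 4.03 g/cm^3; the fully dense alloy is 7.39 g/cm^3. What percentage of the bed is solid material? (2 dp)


Packing = (4.03/7.39)*100 = 54.53 %


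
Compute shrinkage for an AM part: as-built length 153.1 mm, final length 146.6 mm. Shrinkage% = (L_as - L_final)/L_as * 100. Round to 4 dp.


Shrinkage = ((153.1-146.6)/153.1)*100 = 4.2456 %


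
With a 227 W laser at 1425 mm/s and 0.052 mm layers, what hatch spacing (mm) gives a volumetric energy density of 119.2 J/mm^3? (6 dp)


h = 227 / (119.2*1425*0.052) = 0.0257 mm


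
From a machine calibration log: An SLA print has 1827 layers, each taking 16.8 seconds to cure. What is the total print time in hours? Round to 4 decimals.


t = 1827 * 16.8 / 3600 = 8.526 hrs


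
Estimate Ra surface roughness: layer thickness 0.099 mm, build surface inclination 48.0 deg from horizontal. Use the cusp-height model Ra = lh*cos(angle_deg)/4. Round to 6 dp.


Ra = 0.099 * cos(48.0) / 4 = 0.016561 mm


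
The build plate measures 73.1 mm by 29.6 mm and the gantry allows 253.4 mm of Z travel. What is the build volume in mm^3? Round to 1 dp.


V = 73.1 * 29.6 * 253.4 = 548296.8 mm^3


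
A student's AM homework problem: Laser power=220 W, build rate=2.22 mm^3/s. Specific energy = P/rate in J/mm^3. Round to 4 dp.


SE = 220 / 2.22 = 99.0991 J/mm^3


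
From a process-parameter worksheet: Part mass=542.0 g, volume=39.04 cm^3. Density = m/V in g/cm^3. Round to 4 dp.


rho = 542.0 / 39.04 = 13.8832 g/cm^3


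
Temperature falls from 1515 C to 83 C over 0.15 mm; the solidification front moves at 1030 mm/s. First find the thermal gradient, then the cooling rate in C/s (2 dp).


G = (1515-83)/0.15 = 9546.66666667 C/mm
CR = 9546.66666667 * 1030 = 9833066.67 C/s


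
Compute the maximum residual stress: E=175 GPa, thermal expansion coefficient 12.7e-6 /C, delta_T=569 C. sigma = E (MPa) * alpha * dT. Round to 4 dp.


sigma = 175*1000 * 12.7e-6 * 569 = 1264.6025 MPa


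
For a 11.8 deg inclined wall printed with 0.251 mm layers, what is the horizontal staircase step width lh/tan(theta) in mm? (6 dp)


step = 0.251 / tan(11.8) = 1.201469 mm


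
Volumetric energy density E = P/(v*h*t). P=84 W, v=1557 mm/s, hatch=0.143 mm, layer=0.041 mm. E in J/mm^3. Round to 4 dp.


E = 84 / (1557*0.143*0.041) = 9.2018 J/mm^3


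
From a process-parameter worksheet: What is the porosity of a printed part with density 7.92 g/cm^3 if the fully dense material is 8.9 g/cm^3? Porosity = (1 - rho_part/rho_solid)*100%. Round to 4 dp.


Porosity = (1-7.92/8.9)*100 = 11.0112 %


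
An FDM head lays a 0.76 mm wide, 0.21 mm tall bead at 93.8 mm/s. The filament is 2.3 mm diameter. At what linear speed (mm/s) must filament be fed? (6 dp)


Q = 0.76 * 0.21 * 93.8 = 14.97048 mm^3/s
A_fil = pi*(2.3/2)^2 = 4.15475628 mm^2
v_feed = 14.97048 / 4.15475628 = 3.603215 mm/s


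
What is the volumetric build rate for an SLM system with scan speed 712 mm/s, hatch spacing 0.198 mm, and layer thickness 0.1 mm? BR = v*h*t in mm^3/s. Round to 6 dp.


Rate = 712 * 0.198 * 0.1 = 14.0976 mm^3/s


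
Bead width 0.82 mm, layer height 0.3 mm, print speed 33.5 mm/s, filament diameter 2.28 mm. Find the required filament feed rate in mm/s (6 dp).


Q = 0.82 * 0.3 * 33.5 = 8.241 mm^3/s
A_fil = pi*(2.28/2)^2 = 4.08281381 mm^2
v_feed = 8.241 / 4.08281381 = 2.018461 mm/s


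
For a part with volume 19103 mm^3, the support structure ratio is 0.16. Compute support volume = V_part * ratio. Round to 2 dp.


V_support = 19103 * 0.16 = 3056.48 mm^3


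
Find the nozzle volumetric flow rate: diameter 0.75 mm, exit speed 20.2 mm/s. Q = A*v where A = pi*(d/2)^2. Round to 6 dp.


A = pi*(0.75/2)^2 = 0.44178647 mm^2
Q = 0.44178647 * 20.2 = 8.924087 mm^3/s


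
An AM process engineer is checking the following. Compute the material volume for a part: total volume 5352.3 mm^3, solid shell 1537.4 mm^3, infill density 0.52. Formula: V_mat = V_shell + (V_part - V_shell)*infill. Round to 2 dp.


V_infill = (5352.3 - 1537.4) * 0.52 = 1983.75
V_total = 1537.4 + 1983.75 = 3521.15 mm^3


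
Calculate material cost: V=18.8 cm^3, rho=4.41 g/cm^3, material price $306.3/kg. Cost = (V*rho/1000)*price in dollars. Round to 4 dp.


Mass = 18.8*4.41/1000 = 0.082908 kg
Cost = 0.082908 * 306.3 = 25.3947 $


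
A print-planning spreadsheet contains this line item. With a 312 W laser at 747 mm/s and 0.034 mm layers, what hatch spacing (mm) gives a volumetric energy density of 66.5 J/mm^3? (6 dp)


h = 312 / (66.5*747*0.034) = 0.184728 mm


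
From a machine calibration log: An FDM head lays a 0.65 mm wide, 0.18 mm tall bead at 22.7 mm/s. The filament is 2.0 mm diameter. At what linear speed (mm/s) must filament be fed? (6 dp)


Q = 0.65 * 0.18 * 22.7 = 2.6559 mm^3/s
A_fil = pi*(2.0/2)^2 = 3.14159265 mm^2
v_feed = 2.6559 / 3.14159265 = 0.845399 mm/s


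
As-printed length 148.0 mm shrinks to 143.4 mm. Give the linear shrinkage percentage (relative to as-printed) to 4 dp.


Shrinkage = ((148.0-143.4)/148.0)*100 = 3.1081 %


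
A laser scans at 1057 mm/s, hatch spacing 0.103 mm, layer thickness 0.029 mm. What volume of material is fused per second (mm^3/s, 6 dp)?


Rate = 1057 * 0.103 * 0.029 = 3.157259 mm^3/s


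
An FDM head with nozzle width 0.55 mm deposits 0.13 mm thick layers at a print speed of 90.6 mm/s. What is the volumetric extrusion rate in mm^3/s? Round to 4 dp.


Rate = 0.55 * 0.13 * 90.6 = 6.4779 mm^3/s


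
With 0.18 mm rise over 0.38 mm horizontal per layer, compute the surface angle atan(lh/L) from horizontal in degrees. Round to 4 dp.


angle = atan(0.18/0.38) = 25.3462 degrees


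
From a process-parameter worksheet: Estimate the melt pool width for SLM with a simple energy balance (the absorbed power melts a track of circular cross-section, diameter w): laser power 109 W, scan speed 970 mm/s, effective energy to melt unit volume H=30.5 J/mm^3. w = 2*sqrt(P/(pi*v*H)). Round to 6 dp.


w = 2*sqrt(109/(pi*970*30.5)) = 0.068491 mm


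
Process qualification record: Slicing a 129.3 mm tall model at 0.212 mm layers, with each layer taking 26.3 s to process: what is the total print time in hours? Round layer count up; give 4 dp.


Layers = ceil(129.3/0.212) = 610
t = 610 * 26.3 / 3600 = 4.4564 hrs


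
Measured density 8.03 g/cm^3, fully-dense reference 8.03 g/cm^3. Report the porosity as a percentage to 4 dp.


Porosity = (1-8.03/8.03)*100 = 0.0 %


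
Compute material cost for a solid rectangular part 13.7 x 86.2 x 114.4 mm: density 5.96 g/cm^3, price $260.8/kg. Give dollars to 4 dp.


V = 13.7 * 86.2 * 114.4 = 135099.536 mm^3 = 135.099536 cm^3
Mass = 135.099536 * 5.96 / 1000 = 0.80519323 kg
Cost = 0.80519323 * 260.8 = 209.9944 $


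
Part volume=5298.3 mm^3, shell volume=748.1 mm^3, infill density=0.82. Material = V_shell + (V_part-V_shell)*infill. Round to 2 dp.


V_infill = (5298.3 - 748.1) * 0.82 = 3731.16
V_total = 748.1 + 3731.16 = 4479.26 mm^3


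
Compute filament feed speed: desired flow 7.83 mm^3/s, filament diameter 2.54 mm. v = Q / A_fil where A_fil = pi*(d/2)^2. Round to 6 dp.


A = pi*(2.54/2)^2 = 5.067075
v = 7.83 / 5.067075 = 1.54527 mm/s


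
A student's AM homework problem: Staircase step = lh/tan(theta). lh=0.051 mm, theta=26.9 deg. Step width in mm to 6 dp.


step = 0.051 / tan(26.9) = 0.100526 mm


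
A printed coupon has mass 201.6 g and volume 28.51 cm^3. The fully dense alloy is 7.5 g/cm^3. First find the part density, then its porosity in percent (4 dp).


rho_part = 201.6 / 28.51 = 7.07120309 g/cm^3
Porosity = (1 - 7.07120309/7.5)*100 = 5.7173 %


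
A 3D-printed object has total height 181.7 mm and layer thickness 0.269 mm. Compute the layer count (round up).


Layers = ceil(181.7/0.269) = 676


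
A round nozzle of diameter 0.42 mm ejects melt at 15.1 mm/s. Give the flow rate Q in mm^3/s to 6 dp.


A = pi*(0.42/2)^2 = 0.13854424 mm^2
Q = 0.13854424 * 15.1 = 2.092018 mm^3/s


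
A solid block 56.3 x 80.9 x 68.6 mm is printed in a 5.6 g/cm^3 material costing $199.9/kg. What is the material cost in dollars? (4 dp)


V = 56.3 * 80.9 * 68.6 = 312450.362 mm^3 = 312.450362 cm^3
Mass = 312.450362 * 5.6 / 1000 = 1.74972203 kg
Cost = 1.74972203 * 199.9 = 349.7694 $


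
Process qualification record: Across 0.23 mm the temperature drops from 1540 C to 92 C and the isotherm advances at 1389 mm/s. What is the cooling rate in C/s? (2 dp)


G = (1540-92)/0.23 = 6295.65217391 C/mm
CR = 6295.65217391 * 1389 = 8744660.87 C/s


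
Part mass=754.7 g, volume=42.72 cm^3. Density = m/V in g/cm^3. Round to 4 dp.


rho = 754.7 / 42.72 = 17.6662 g/cm^3


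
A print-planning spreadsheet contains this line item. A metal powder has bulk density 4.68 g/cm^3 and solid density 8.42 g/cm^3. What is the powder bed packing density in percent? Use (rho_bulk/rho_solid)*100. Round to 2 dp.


Packing = (4.68/8.42)*100 = 55.58 %


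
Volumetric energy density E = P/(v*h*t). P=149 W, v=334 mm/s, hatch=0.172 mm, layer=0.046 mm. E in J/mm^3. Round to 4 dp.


E = 149 / (334*0.172*0.046) = 56.3837 J/mm^3


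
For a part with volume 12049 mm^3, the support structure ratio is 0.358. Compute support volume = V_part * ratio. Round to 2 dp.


V_support = 12049 * 0.358 = 4313.54 mm^3


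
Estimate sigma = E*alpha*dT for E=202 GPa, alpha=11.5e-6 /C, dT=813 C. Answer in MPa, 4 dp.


sigma = 202*1000 * 11.5e-6 * 813 = 1888.599 MPa


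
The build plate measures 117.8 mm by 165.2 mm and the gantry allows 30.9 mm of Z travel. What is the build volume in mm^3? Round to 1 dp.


V = 117.8 * 165.2 * 30.9 = 601331.3 mm^3


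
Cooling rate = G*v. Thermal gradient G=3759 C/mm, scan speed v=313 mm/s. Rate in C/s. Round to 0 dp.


CR = 3759 * 313 = 1176567 C/s


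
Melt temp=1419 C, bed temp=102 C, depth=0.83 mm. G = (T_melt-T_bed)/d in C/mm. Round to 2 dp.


G = (1419-102)/0.83 = 1586.75 C/mm


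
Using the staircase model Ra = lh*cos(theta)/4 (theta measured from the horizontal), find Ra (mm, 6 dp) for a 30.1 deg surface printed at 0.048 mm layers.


Ra = 0.048 * cos(30.1) / 4 = 0.010382 mm


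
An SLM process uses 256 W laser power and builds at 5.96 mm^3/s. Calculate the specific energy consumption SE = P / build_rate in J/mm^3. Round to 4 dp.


SE = 256 / 5.96 = 42.953 J/mm^3


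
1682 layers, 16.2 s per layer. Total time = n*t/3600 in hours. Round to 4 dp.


t = 1682 * 16.2 / 3600 = 7.569 hrs


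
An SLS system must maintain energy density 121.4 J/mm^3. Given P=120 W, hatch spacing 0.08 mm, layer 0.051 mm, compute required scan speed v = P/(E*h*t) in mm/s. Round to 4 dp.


v = 120 / (121.4*0.08*0.051) = 242.2715 mm/s


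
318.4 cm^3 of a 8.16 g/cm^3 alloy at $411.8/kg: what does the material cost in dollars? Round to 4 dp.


Mass = 318.4*8.16/1000 = 2.598144 kg
Cost = 2.598144 * 411.8 = 1069.9157 $


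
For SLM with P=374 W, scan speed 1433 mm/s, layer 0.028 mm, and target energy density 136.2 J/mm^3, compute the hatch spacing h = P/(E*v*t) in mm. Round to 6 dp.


h = 374 / (136.2*1433*0.028) = 0.068437 mm


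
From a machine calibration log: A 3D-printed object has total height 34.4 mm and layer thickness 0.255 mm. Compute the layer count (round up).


Layers = ceil(34.4/0.255) = 135


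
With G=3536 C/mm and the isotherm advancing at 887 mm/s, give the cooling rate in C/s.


CR = 3536 * 887 = 3136432 C/s


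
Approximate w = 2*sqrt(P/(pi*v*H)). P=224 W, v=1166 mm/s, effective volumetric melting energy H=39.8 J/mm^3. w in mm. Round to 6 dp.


w = 2*sqrt(224/(pi*1166*39.8)) = 0.078395 mm


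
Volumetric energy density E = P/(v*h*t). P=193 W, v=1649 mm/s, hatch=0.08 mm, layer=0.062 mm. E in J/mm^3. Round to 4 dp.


E = 193 / (1649*0.08*0.062) = 23.5969 J/mm^3


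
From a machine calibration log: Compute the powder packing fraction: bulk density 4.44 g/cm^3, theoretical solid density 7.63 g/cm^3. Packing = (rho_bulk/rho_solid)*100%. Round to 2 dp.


Packing = (4.44/7.63)*100 = 58.19 %


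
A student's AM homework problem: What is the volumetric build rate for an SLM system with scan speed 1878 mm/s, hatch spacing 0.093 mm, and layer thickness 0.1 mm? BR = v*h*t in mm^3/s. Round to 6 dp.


Rate = 1878 * 0.093 * 0.1 = 17.4654 mm^3/s


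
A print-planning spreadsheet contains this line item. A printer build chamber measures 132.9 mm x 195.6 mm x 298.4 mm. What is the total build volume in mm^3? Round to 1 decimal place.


V = 132.9 * 195.6 * 298.4 = 7756979.6 mm^3


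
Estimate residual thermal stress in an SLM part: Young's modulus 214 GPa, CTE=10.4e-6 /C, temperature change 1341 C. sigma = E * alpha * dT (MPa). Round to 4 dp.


sigma = 214*1000 * 10.4e-6 * 1341 = 2984.5296 MPa


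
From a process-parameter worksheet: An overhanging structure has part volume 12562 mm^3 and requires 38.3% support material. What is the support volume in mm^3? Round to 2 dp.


V_support = 12562 * 0.383 = 4811.25 mm^3


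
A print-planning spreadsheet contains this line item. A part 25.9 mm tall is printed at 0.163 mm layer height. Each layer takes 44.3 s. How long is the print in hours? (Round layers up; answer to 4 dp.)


Layers = ceil(25.9/0.163) = 159
t = 159 * 44.3 / 3600 = 1.9566 hrs


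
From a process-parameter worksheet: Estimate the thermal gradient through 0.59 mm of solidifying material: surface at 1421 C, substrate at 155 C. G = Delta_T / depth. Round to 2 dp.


G = (1421-155)/0.59 = 2145.76 C/mm


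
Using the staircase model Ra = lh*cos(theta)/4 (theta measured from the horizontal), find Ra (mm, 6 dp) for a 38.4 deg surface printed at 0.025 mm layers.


Ra = 0.025 * cos(38.4) / 4 = 0.004898 mm


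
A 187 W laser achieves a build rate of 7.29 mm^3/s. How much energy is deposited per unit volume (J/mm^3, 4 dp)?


SE = 187 / 7.29 = 25.6516 J/mm^3


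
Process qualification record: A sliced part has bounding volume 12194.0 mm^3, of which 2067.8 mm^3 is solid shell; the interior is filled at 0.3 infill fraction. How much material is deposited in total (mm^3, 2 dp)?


V_infill = (12194.0 - 2067.8) * 0.3 = 3037.86
V_total = 2067.8 + 3037.86 = 5105.66 mm^3


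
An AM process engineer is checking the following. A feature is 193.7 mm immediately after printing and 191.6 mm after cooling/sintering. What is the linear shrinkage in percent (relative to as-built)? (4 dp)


Shrinkage = ((193.7-191.6)/193.7)*100 = 1.0842 %


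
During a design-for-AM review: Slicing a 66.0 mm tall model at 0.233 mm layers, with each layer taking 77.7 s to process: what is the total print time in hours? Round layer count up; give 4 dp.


Layers = ceil(66.0/0.233) = 284
t = 284 * 77.7 / 3600 = 6.1297 hrs


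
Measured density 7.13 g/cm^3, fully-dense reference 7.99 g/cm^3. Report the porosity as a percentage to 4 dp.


Porosity = (1-7.13/7.99)*100 = 10.7635 %


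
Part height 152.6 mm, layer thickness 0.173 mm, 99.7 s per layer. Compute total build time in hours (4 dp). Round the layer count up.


Layers = ceil(152.6/0.173) = 883
t = 883 * 99.7 / 3600 = 24.4542 hrs


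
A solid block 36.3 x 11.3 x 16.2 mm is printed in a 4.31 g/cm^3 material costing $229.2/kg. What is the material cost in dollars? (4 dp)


V = 36.3 * 11.3 * 16.2 = 6645.078 mm^3 = 6.645078 cm^3
Mass = 6.645078 * 4.31 / 1000 = 0.02864029 kg
Cost = 0.02864029 * 229.2 = 6.5644 $


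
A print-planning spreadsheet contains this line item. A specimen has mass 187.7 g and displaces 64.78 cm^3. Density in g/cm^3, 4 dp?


rho = 187.7 / 64.78 = 2.8975 g/cm^3


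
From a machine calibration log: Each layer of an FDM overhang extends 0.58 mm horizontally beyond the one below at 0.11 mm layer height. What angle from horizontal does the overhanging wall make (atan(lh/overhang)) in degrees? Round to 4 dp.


angle = atan(0.11/0.58) = 10.7389 degrees


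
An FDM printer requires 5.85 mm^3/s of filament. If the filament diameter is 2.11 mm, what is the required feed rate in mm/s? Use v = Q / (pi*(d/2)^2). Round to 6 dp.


A = pi*(2.11/2)^2 = 3.496671
v = 5.85 / 3.496671 = 1.67302 mm/s


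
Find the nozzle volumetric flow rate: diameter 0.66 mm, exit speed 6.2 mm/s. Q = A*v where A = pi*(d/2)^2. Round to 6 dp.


A = pi*(0.66/2)^2 = 0.34211944 mm^2
Q = 0.34211944 * 6.2 = 2.121141 mm^3/s


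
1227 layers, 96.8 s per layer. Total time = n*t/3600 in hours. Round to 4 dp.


t = 1227 * 96.8 / 3600 = 32.9927 hrs


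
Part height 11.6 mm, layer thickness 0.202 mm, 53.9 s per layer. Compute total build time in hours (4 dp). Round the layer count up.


Layers = ceil(11.6/0.202) = 58
t = 58 * 53.9 / 3600 = 0.8684 hrs


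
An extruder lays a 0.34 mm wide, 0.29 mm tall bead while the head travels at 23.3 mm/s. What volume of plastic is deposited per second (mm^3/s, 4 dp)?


Rate = 0.34 * 0.29 * 23.3 = 2.2974 mm^3/s


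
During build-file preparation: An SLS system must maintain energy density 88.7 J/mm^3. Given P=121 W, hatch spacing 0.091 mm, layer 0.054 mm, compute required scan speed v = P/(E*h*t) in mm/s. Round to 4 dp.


v = 121 / (88.7*0.091*0.054) = 277.6046 mm/s


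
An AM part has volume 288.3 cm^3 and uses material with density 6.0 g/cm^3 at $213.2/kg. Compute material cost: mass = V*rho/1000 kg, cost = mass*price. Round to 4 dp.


Mass = 288.3*6.0/1000 = 1.7298 kg
Cost = 1.7298 * 213.2 = 368.7934 $


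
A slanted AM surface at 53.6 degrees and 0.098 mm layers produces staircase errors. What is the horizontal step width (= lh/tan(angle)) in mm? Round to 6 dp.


step = 0.098 / tan(53.6) = 0.072252 mm


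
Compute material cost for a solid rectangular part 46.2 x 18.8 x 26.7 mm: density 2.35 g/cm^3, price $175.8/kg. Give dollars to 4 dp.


V = 46.2 * 18.8 * 26.7 = 23190.552 mm^3 = 23.190552 cm^3
Mass = 23.190552 * 2.35 / 1000 = 0.0544978 kg
Cost = 0.0544978 * 175.8 = 9.5807 $


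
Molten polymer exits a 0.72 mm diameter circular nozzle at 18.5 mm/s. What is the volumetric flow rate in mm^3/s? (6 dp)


A = pi*(0.72/2)^2 = 0.40715041 mm^2
Q = 0.40715041 * 18.5 = 7.532283 mm^3/s


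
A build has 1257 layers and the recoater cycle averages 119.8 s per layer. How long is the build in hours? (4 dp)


t = 1257 * 119.8 / 3600 = 41.8302 hrs


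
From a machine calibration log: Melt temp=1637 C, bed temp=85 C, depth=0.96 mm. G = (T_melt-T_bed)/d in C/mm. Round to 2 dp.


G = (1637-85)/0.96 = 1616.67 C/mm


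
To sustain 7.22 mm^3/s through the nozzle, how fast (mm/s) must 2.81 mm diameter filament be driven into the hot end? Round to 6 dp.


A = pi*(2.81/2)^2 = 6.201582
v = 7.22 / 6.201582 = 1.164219 mm/s


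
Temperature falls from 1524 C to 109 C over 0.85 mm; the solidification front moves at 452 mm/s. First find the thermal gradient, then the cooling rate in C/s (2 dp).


G = (1524-109)/0.85 = 1664.70588235 C/mm
CR = 1664.70588235 * 452 = 752447.06 C/s


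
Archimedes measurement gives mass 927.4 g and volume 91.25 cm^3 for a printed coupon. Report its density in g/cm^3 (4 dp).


rho = 927.4 / 91.25 = 10.1633 g/cm^3


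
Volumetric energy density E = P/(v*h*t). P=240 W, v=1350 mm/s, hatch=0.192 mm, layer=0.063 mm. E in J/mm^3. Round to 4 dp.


E = 240 / (1350*0.192*0.063) = 14.6972 J/mm^3


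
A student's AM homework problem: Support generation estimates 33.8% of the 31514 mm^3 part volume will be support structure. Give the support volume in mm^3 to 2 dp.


V_support = 31514 * 0.338 = 10651.73 mm^3


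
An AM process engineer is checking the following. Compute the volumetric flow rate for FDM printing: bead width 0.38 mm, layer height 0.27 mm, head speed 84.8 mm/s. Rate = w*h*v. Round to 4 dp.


Rate = 0.38 * 0.27 * 84.8 = 8.7005 mm^3/s


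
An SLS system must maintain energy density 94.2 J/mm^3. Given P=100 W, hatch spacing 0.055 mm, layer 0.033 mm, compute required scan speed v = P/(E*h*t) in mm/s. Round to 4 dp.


v = 100 / (94.2*0.055*0.033) = 584.8877 mm/s


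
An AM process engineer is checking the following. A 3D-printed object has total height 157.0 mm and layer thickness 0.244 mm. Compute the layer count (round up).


Layers = ceil(157.0/0.244) = 644


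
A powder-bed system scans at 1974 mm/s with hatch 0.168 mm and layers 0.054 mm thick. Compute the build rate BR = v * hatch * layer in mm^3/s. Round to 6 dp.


Rate = 1974 * 0.168 * 0.054 = 17.908128 mm^3/s


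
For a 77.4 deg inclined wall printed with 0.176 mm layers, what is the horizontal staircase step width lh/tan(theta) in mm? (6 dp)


step = 0.176 / tan(77.4) = 0.039341 mm


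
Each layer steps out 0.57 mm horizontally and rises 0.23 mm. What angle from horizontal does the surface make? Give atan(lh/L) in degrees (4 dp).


angle = atan(0.23/0.57) = 21.9745 degrees
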